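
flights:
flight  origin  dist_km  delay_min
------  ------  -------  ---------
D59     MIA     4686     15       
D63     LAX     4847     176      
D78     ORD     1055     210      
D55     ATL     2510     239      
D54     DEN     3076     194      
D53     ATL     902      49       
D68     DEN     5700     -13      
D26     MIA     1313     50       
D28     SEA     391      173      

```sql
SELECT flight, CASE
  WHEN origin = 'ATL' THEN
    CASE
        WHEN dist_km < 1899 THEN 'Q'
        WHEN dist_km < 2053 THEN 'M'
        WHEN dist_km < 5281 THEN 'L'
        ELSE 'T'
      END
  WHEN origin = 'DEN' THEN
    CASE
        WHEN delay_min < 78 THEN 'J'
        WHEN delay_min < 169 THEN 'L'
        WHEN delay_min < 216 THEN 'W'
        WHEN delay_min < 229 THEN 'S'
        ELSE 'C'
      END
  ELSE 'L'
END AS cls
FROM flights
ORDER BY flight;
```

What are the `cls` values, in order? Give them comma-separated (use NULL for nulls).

flight=D26: origin='MIA' → outer ELSE → L
flight=D28: origin='SEA' → outer ELSE → L
flight=D53: origin='ATL' → inner[dist_km < 1899] → Q
flight=D54: origin='DEN' → inner[delay_min < 216] → W
flight=D55: origin='ATL' → inner[dist_km < 5281] → L
flight=D59: origin='MIA' → outer ELSE → L
flight=D63: origin='LAX' → outer ELSE → L
flight=D68: origin='DEN' → inner[delay_min < 78] → J
flight=D78: origin='ORD' → outer ELSE → L

L, L, Q, W, L, L, L, J, L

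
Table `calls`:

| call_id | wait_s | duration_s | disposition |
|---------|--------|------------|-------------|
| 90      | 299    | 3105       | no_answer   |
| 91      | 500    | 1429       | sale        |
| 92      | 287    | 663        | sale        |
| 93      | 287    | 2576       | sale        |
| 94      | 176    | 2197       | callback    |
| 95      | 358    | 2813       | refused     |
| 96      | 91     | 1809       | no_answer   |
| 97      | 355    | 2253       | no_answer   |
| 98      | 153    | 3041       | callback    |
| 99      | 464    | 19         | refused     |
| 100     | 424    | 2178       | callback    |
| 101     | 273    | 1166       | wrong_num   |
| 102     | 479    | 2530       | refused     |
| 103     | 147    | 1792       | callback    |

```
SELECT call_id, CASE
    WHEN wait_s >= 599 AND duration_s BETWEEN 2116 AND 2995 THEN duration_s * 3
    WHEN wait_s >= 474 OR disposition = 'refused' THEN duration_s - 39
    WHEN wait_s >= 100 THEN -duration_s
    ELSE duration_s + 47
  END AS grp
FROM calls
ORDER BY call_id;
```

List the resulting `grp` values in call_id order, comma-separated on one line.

-3105, 1390, -663, -2576, -2197, 2774, 1856, -2253, -3041, -20, -2178, -1166, 2491, -1792

call_id=90: wait_s >= 100 → -3105
call_id=91: wait_s >= 474 OR disposition = 'refused' → 1390
call_id=92: wait_s >= 100 → -663
call_id=93: wait_s >= 100 → -2576
call_id=94: wait_s >= 100 → -2197
call_id=95: wait_s >= 474 OR disposition = 'refused' → 2774
call_id=96: ELSE → 1856
call_id=97: wait_s >= 100 → -2253
call_id=98: wait_s >= 100 → -3041
call_id=99: wait_s >= 474 OR disposition = 'refused' → -20
call_id=100: wait_s >= 100 → -2178
call_id=101: wait_s >= 100 → -1166
call_id=102: wait_s >= 474 OR disposition = 'refused' → 2491
call_id=103: wait_s >= 100 → -1792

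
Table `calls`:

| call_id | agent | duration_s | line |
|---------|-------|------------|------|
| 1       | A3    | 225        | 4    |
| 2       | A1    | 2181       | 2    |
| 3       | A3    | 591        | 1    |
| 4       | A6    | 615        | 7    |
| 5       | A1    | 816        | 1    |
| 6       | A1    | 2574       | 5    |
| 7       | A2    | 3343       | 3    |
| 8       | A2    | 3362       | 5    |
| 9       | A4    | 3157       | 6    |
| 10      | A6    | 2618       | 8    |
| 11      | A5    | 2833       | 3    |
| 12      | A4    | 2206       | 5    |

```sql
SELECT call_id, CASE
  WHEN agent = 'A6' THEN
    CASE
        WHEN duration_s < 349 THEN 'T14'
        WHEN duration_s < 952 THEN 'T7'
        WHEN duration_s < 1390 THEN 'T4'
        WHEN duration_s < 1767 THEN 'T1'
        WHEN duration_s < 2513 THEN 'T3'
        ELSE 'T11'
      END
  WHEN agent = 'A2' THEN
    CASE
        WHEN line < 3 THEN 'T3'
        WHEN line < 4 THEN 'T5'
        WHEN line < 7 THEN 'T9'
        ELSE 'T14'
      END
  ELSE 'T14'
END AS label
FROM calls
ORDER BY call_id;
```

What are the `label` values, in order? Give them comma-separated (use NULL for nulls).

call_id=1: agent='A3' → outer ELSE → T14
call_id=2: agent='A1' → outer ELSE → T14
call_id=3: agent='A3' → outer ELSE → T14
call_id=4: agent='A6' → inner[duration_s < 952] → T7
call_id=5: agent='A1' → outer ELSE → T14
call_id=6: agent='A1' → outer ELSE → T14
call_id=7: agent='A2' → inner[line < 4] → T5
call_id=8: agent='A2' → inner[line < 7] → T9
call_id=9: agent='A4' → outer ELSE → T14
call_id=10: agent='A6' → inner[ELSE] → T11
call_id=11: agent='A5' → outer ELSE → T14
call_id=12: agent='A4' → outer ELSE → T14

T14, T14, T14, T7, T14, T14, T5, T9, T14, T11, T14, T14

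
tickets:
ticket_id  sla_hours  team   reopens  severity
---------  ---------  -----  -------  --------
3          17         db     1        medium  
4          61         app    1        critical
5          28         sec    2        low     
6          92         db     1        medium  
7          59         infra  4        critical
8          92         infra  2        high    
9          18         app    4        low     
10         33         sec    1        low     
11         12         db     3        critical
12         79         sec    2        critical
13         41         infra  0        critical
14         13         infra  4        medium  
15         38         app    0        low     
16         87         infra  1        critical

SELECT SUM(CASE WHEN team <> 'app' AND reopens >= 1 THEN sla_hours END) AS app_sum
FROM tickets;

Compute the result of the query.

512

ticket_id=3: ✓ → 17
ticket_id=4: ✗
ticket_id=5: ✓ → 28
ticket_id=6: ✓ → 92
ticket_id=7: ✓ → 59
ticket_id=8: ✓ → 92
ticket_id=9: ✗
ticket_id=10: ✓ → 33
ticket_id=11: ✓ → 12
ticket_id=12: ✓ → 79
ticket_id=13: ✗
ticket_id=14: ✓ → 13
ticket_id=15: ✗
ticket_id=16: ✓ → 87
app_sum = 17 + 28 + 92 + 59 + 92 + 33 + 12 + 79 + 13 + 87 = 512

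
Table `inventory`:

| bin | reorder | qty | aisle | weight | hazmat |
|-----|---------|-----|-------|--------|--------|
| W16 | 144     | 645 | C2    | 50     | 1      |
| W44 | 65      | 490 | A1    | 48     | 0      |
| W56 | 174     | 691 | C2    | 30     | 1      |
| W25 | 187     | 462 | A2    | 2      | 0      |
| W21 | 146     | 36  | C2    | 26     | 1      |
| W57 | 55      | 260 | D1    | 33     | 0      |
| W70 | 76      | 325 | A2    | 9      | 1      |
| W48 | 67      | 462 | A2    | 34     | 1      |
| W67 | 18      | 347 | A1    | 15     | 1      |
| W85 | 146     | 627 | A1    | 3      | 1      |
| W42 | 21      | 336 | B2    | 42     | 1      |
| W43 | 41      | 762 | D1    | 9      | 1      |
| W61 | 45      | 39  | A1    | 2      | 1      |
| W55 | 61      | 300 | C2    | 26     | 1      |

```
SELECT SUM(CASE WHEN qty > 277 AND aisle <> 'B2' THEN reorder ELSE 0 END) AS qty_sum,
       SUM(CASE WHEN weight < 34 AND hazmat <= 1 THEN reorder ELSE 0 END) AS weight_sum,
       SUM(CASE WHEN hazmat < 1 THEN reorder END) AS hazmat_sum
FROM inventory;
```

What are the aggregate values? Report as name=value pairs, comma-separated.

qty_sum=979, weight_sum=949, hazmat_sum=307

[qty_sum: qty > 277 AND aisle <> 'B2']
bin=W16: ✓ → 144
bin=W44: ✓ → 65
bin=W56: ✓ → 174
bin=W25: ✓ → 187
bin=W21: ✗
bin=W57: ✗
bin=W70: ✓ → 76
bin=W48: ✓ → 67
bin=W67: ✓ → 18
bin=W85: ✓ → 146
bin=W42: ✗
bin=W43: ✓ → 41
bin=W61: ✗
bin=W55: ✓ → 61
qty_sum = 144 + 65 + 174 + 187 + 76 + 67 + 18 + 146 + 41 + 61 = 979
—
[weight_sum: weight < 34 AND hazmat <= 1]
bin=W16: ✗
bin=W44: ✗
bin=W56: ✓ → 174
bin=W25: ✓ → 187
bin=W21: ✓ → 146
bin=W57: ✓ → 55
bin=W70: ✓ → 76
bin=W48: ✗
bin=W67: ✓ → 18
bin=W85: ✓ → 146
bin=W42: ✗
bin=W43: ✓ → 41
bin=W61: ✓ → 45
bin=W55: ✓ → 61
weight_sum = 174 + 187 + 146 + 55 + 76 + 18 + 146 + 41 + 45 + 61 = 949
—
[hazmat_sum: hazmat < 1]
bin=W16: ✗
bin=W44: ✓ → 65
bin=W56: ✗
bin=W25: ✓ → 187
bin=W21: ✗
bin=W57: ✓ → 55
bin=W70: ✗
bin=W48: ✗
bin=W67: ✗
bin=W85: ✗
bin=W42: ✗
bin=W43: ✗
bin=W61: ✗
bin=W55: ✗
hazmat_sum = 65 + 187 + 55 = 307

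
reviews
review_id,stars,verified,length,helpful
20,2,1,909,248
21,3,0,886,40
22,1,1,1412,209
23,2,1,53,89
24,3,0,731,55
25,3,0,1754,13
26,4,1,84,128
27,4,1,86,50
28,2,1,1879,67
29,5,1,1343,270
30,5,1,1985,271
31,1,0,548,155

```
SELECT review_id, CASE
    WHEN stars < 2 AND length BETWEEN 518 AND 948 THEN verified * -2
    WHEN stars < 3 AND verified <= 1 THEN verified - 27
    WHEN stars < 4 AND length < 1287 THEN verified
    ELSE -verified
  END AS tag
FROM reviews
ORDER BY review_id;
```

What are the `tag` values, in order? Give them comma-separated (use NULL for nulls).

-26, 0, -26, -26, 0, 0, -1, -1, -26, -1, -1, 0

review_id=20: stars < 3 AND verified <= 1 → -26
review_id=21: stars < 4 AND length < 1287 → 0
review_id=22: stars < 3 AND verified <= 1 → -26
review_id=23: stars < 3 AND verified <= 1 → -26
review_id=24: stars < 4 AND length < 1287 → 0
review_id=25: ELSE → 0
review_id=26: ELSE → -1
review_id=27: ELSE → -1
review_id=28: stars < 3 AND verified <= 1 → -26
review_id=29: ELSE → -1
review_id=30: ELSE → -1
review_id=31: stars < 2 AND length BETWEEN 518 AND 948 → 0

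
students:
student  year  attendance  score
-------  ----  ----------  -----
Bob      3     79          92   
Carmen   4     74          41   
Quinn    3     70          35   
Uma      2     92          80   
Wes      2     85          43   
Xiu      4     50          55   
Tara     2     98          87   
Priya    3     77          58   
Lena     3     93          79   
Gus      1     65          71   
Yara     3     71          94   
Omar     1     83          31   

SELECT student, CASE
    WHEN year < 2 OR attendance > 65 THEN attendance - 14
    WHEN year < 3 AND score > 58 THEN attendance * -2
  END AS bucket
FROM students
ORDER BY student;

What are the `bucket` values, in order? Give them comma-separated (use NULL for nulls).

student=Bob: year < 2 OR attendance > 65 → 65
student=Carmen: year < 2 OR attendance > 65 → 60
student=Gus: year < 2 OR attendance > 65 → 51
student=Lena: year < 2 OR attendance > 65 → 79
student=Omar: year < 2 OR attendance > 65 → 69
student=Priya: year < 2 OR attendance > 65 → 63
student=Quinn: year < 2 OR attendance > 65 → 56
student=Tara: year < 2 OR attendance > 65 → 84
student=Uma: year < 2 OR attendance > 65 → 78
student=Wes: year < 2 OR attendance > 65 → 71
student=Xiu: (no match → NULL) → NULL
student=Yara: year < 2 OR attendance > 65 → 57

65, 60, 51, 79, 69, 63, 56, 84, 78, 71, NULL, 57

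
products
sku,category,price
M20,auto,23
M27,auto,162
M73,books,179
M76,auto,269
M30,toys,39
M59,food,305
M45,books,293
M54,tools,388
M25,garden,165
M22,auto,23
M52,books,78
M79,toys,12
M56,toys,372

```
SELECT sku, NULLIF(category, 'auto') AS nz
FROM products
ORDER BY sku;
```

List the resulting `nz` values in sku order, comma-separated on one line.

NULL, NULL, garden, NULL, toys, books, books, tools, toys, food, books, NULL, toys

sku=M20: category=auto vs auto: equal → NULL
sku=M22: category=auto vs auto: equal → NULL
sku=M25: category=garden vs auto: differ → garden
sku=M27: category=auto vs auto: equal → NULL
sku=M30: category=toys vs auto: differ → toys
sku=M45: category=books vs auto: differ → books
sku=M52: category=books vs auto: differ → books
sku=M54: category=tools vs auto: differ → tools
sku=M56: category=toys vs auto: differ → toys
sku=M59: category=food vs auto: differ → food
sku=M73: category=books vs auto: differ → books
sku=M76: category=auto vs auto: equal → NULL
sku=M79: category=toys vs auto: differ → toys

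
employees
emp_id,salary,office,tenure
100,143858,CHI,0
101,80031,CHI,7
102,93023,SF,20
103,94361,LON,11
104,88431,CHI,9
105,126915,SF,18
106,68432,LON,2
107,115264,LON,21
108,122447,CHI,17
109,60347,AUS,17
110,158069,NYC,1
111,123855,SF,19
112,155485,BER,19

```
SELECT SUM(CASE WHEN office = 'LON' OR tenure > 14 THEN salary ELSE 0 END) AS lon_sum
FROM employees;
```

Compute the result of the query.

960129

emp_id=100: ✗
emp_id=101: ✗
emp_id=102: ✓ → 93023
emp_id=103: ✓ → 94361
emp_id=104: ✗
emp_id=105: ✓ → 126915
emp_id=106: ✓ → 68432
emp_id=107: ✓ → 115264
emp_id=108: ✓ → 122447
emp_id=109: ✓ → 60347
emp_id=110: ✗
emp_id=111: ✓ → 123855
emp_id=112: ✓ → 155485
lon_sum = 93023 + 94361 + 126915 + 68432 + 115264 + 122447 + 60347 + 123855 + 155485 = 960129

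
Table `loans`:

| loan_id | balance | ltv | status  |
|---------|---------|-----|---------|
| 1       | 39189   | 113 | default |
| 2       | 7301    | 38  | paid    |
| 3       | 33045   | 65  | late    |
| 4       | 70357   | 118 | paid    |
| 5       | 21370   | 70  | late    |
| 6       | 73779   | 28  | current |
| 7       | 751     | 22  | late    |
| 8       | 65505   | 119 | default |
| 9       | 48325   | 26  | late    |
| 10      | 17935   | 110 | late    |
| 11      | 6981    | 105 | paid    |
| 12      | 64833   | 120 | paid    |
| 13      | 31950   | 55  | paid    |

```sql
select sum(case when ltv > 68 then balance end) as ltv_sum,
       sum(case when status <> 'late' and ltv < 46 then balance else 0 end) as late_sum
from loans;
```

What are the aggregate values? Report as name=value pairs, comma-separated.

ltv_sum=286170, late_sum=81080

[ltv_sum: ltv > 68]
loan_id=1: ✓ → 39189
loan_id=2: ✗
loan_id=3: ✗
loan_id=4: ✓ → 70357
loan_id=5: ✓ → 21370
loan_id=6: ✗
loan_id=7: ✗
loan_id=8: ✓ → 65505
loan_id=9: ✗
loan_id=10: ✓ → 17935
loan_id=11: ✓ → 6981
loan_id=12: ✓ → 64833
loan_id=13: ✗
ltv_sum = 39189 + 70357 + 21370 + 65505 + 17935 + 6981 + 64833 = 286170
—
[late_sum: status <> 'late' and ltv < 46]
loan_id=1: ✗
loan_id=2: ✓ → 7301
loan_id=3: ✗
loan_id=4: ✗
loan_id=5: ✗
loan_id=6: ✓ → 73779
loan_id=7: ✗
loan_id=8: ✗
loan_id=9: ✗
loan_id=10: ✗
loan_id=11: ✗
loan_id=12: ✗
loan_id=13: ✗
late_sum = 7301 + 73779 = 81080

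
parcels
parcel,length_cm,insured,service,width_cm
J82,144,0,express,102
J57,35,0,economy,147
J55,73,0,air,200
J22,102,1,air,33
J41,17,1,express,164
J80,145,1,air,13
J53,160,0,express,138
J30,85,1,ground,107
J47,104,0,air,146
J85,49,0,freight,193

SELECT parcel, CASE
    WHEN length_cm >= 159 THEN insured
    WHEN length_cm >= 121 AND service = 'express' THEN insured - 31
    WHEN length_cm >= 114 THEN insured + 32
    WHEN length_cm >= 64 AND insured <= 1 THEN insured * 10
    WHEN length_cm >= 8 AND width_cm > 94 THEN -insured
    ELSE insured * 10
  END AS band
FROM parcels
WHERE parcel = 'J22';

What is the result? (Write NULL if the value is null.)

parcel = J22: length_cm=102, insured=1, service=air, width_cm=33.
length_cm >= 159 → false
length_cm >= 121 AND service = 'express' → false
length_cm >= 114 → false
length_cm >= 64 AND insured <= 1 → true → 10

10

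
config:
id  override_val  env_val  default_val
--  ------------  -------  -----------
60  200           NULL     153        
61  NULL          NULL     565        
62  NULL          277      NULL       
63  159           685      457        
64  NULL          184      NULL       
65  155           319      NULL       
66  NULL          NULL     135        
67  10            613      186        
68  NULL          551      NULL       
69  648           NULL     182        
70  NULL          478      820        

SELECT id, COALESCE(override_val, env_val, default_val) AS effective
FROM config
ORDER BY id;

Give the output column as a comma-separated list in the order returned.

id=60: override_val=200 → 200
id=61: override_val=NULL, env_val=NULL, default_val=565 → 565
id=62: override_val=NULL, env_val=277 → 277
id=63: override_val=159 → 159
id=64: override_val=NULL, env_val=184 → 184
id=65: override_val=155 → 155
id=66: override_val=NULL, env_val=NULL, default_val=135 → 135
id=67: override_val=10 → 10
id=68: override_val=NULL, env_val=551 → 551
id=69: override_val=648 → 648
id=70: override_val=NULL, env_val=478 → 478

200, 565, 277, 159, 184, 155, 135, 10, 551, 648, 478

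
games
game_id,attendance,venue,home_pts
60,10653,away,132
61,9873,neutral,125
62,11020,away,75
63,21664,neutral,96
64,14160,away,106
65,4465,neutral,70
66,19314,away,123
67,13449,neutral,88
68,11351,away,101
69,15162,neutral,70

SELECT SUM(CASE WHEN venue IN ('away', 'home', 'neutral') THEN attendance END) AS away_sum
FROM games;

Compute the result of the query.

game_id=60: ✓ → 10653
game_id=61: ✓ → 9873
game_id=62: ✓ → 11020
game_id=63: ✓ → 21664
game_id=64: ✓ → 14160
game_id=65: ✓ → 4465
game_id=66: ✓ → 19314
game_id=67: ✓ → 13449
game_id=68: ✓ → 11351
game_id=69: ✓ → 15162
away_sum = 10653 + 9873 + 11020 + 21664 + 14160 + 4465 + 19314 + 13449 + 11351 + 15162 = 131111

131111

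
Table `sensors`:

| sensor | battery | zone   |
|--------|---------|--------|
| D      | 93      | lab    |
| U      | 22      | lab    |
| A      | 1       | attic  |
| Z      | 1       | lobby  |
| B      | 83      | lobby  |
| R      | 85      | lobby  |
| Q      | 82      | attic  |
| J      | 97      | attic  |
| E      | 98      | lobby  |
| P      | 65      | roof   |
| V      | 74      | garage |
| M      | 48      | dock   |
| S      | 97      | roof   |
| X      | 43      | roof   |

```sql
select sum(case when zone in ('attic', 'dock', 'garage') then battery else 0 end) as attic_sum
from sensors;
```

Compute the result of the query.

302

sensor=D: ✗
sensor=U: ✗
sensor=A: ✓ → 1
sensor=Z: ✗
sensor=B: ✗
sensor=R: ✗
sensor=Q: ✓ → 82
sensor=J: ✓ → 97
sensor=E: ✗
sensor=P: ✗
sensor=V: ✓ → 74
sensor=M: ✓ → 48
sensor=S: ✗
sensor=X: ✗
attic_sum = 1 + 82 + 97 + 74 + 48 = 302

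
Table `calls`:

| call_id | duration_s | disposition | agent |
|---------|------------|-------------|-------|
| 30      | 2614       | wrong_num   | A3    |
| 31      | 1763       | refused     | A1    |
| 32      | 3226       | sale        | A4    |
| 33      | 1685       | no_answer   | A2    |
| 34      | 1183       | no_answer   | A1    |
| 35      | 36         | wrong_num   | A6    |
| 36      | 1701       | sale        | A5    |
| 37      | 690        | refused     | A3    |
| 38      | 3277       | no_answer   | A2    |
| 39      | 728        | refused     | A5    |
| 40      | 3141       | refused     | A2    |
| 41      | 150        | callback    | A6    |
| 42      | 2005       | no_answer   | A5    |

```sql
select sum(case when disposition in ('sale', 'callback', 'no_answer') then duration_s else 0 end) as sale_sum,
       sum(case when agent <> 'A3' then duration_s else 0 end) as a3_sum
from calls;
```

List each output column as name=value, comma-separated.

sale_sum=13227, a3_sum=18895

[sale_sum: disposition in ('sale', 'callback', 'no_answer')]
call_id=30: ✗
call_id=31: ✗
call_id=32: ✓ → 3226
call_id=33: ✓ → 1685
call_id=34: ✓ → 1183
call_id=35: ✗
call_id=36: ✓ → 1701
call_id=37: ✗
call_id=38: ✓ → 3277
call_id=39: ✗
call_id=40: ✗
call_id=41: ✓ → 150
call_id=42: ✓ → 2005
sale_sum = 3226 + 1685 + 1183 + 1701 + 3277 + 150 + 2005 = 13227
—
[a3_sum: agent <> 'A3']
call_id=30: ✗
call_id=31: ✓ → 1763
call_id=32: ✓ → 3226
call_id=33: ✓ → 1685
call_id=34: ✓ → 1183
call_id=35: ✓ → 36
call_id=36: ✓ → 1701
call_id=37: ✗
call_id=38: ✓ → 3277
call_id=39: ✓ → 728
call_id=40: ✓ → 3141
call_id=41: ✓ → 150
call_id=42: ✓ → 2005
a3_sum = 1763 + 3226 + 1685 + 1183 + 36 + 1701 + 3277 + 728 + 3141 + 150 + 2005 = 18895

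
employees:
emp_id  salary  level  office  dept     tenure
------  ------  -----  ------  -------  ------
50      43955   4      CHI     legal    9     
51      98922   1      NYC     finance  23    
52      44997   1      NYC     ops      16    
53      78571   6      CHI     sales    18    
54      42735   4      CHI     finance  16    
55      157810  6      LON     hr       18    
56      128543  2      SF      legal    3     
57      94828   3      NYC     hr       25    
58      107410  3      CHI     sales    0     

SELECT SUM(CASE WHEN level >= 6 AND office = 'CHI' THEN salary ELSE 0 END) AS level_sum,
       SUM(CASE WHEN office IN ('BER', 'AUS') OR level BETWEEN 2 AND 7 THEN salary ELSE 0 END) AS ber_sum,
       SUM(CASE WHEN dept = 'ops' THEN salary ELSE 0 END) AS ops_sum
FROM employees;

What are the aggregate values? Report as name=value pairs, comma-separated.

[level_sum: level >= 6 AND office = 'CHI']
emp_id=50: ✗
emp_id=51: ✗
emp_id=52: ✗
emp_id=53: ✓ → 78571
emp_id=54: ✗
emp_id=55: ✗
emp_id=56: ✗
emp_id=57: ✗
emp_id=58: ✗
level_sum = 78571
—
[ber_sum: office IN ('BER', 'AUS') OR level BETWEEN 2 AND 7]
emp_id=50: ✓ → 43955
emp_id=51: ✗
emp_id=52: ✗
emp_id=53: ✓ → 78571
emp_id=54: ✓ → 42735
emp_id=55: ✓ → 157810
emp_id=56: ✓ → 128543
emp_id=57: ✓ → 94828
emp_id=58: ✓ → 107410
ber_sum = 43955 + 78571 + 42735 + 157810 + 128543 + 94828 + 107410 = 653852
—
[ops_sum: dept = 'ops']
emp_id=50: ✗
emp_id=51: ✗
emp_id=52: ✓ → 44997
emp_id=53: ✗
emp_id=54: ✗
emp_id=55: ✗
emp_id=56: ✗
emp_id=57: ✗
emp_id=58: ✗
ops_sum = 44997

level_sum=78571, ber_sum=653852, ops_sum=44997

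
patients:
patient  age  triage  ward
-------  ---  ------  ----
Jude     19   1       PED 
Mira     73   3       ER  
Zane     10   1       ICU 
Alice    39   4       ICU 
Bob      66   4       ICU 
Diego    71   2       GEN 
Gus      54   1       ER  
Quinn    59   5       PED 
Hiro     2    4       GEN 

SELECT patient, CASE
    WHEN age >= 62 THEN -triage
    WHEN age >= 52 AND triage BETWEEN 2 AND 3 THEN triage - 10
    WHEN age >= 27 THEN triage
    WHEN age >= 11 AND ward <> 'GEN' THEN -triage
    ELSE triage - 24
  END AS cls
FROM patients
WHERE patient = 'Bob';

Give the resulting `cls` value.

patient = Bob: age=66, triage=4, ward=ICU.
age >= 62 → true → -4

-4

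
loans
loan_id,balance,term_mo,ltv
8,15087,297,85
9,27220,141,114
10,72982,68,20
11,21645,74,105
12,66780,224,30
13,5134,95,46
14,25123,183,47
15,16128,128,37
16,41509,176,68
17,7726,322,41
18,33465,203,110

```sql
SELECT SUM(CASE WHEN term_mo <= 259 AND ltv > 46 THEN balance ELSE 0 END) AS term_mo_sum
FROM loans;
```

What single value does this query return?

loan_id=8: ✗
loan_id=9: ✓ → 27220
loan_id=10: ✗
loan_id=11: ✓ → 21645
loan_id=12: ✗
loan_id=13: ✗
loan_id=14: ✓ → 25123
loan_id=15: ✗
loan_id=16: ✓ → 41509
loan_id=17: ✗
loan_id=18: ✓ → 33465
term_mo_sum = 27220 + 21645 + 25123 + 41509 + 33465 = 148962

148962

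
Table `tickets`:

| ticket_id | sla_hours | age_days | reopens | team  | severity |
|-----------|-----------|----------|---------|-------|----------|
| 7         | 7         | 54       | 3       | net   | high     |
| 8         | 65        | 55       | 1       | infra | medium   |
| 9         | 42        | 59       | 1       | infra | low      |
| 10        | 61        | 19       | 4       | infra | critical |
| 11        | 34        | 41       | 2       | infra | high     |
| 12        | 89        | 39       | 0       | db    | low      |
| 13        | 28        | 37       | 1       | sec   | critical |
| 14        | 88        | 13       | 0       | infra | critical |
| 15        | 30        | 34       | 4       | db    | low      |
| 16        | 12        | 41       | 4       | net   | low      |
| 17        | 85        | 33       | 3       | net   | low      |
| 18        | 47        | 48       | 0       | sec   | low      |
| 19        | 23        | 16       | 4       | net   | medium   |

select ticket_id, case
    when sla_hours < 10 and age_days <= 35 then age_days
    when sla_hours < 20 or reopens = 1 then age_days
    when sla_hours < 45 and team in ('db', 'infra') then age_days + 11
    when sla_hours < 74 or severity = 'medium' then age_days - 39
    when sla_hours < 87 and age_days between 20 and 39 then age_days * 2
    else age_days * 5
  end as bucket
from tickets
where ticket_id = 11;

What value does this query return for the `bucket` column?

ticket_id = 11: sla_hours=34, age_days=41, reopens=2, team=infra, severity=high.
sla_hours < 10 and age_days <= 35 → false
sla_hours < 20 or reopens = 1 → false
sla_hours < 45 and team in ('db', 'infra') → true → 52

52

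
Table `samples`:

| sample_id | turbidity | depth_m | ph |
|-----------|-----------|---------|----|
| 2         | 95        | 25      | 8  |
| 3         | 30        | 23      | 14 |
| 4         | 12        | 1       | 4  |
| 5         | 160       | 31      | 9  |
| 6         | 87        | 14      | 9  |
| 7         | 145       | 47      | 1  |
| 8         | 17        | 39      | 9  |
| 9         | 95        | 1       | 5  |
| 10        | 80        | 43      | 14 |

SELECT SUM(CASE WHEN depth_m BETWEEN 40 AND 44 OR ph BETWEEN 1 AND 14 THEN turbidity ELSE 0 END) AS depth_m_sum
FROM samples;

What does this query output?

721

sample_id=2: ✓ → 95
sample_id=3: ✓ → 30
sample_id=4: ✓ → 12
sample_id=5: ✓ → 160
sample_id=6: ✓ → 87
sample_id=7: ✓ → 145
sample_id=8: ✓ → 17
sample_id=9: ✓ → 95
sample_id=10: ✓ → 80
depth_m_sum = 95 + 30 + 12 + 160 + 87 + 145 + 17 + 95 + 80 = 721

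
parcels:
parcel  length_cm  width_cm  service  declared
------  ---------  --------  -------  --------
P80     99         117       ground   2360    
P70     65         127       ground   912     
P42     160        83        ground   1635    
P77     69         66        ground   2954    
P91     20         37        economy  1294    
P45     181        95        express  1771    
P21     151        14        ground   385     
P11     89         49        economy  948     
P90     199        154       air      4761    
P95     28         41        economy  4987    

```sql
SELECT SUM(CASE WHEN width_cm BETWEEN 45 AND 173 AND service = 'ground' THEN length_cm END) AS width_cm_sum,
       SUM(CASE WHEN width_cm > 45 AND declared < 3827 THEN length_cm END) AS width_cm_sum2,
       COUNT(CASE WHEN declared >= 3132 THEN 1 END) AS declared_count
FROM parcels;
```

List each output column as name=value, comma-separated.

[width_cm_sum: width_cm BETWEEN 45 AND 173 AND service = 'ground']
parcel=P80: ✓ → 99
parcel=P70: ✓ → 65
parcel=P42: ✓ → 160
parcel=P77: ✓ → 69
parcel=P91: ✗
parcel=P45: ✗
parcel=P21: ✗
parcel=P11: ✗
parcel=P90: ✗
parcel=P95: ✗
width_cm_sum = 99 + 65 + 160 + 69 = 393
—
[width_cm_sum2: width_cm > 45 AND declared < 3827]
parcel=P80: ✓ → 99
parcel=P70: ✓ → 65
parcel=P42: ✓ → 160
parcel=P77: ✓ → 69
parcel=P91: ✗
parcel=P45: ✓ → 181
parcel=P21: ✗
parcel=P11: ✓ → 89
parcel=P90: ✗
parcel=P95: ✗
width_cm_sum2 = 99 + 65 + 160 + 69 + 181 + 89 = 663
—
[declared_count: declared >= 3132]
parcel=P80: ✗
parcel=P70: ✗
parcel=P42: ✗
parcel=P77: ✗
parcel=P91: ✗
parcel=P45: ✗
parcel=P21: ✗
parcel=P11: ✗
parcel=P90: ✓ → 1
parcel=P95: ✓ → 1
declared_count = COUNT(1, 1) = 2

width_cm_sum=393, width_cm_sum2=663, declared_count=2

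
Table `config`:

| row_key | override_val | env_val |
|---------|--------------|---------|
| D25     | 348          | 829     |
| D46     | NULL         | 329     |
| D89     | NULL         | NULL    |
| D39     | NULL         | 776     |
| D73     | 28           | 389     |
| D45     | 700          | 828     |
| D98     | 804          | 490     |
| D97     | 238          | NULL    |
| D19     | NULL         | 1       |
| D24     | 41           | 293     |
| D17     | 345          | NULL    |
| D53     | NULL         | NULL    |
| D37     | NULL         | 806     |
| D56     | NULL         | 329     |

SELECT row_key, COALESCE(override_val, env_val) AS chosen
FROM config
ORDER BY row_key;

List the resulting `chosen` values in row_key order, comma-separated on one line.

row_key=D17: override_val=345 → 345
row_key=D19: override_val=NULL, env_val=1 → 1
row_key=D24: override_val=41 → 41
row_key=D25: override_val=348 → 348
row_key=D37: override_val=NULL, env_val=806 → 806
row_key=D39: override_val=NULL, env_val=776 → 776
row_key=D45: override_val=700 → 700
row_key=D46: override_val=NULL, env_val=329 → 329
row_key=D53: override_val=NULL, env_val=NULL (all NULL) → NULL
row_key=D56: override_val=NULL, env_val=329 → 329
row_key=D73: override_val=28 → 28
row_key=D89: override_val=NULL, env_val=NULL (all NULL) → NULL
row_key=D97: override_val=238 → 238
row_key=D98: override_val=804 → 804

345, 1, 41, 348, 806, 776, 700, 329, NULL, 329, 28, NULL, 238, 804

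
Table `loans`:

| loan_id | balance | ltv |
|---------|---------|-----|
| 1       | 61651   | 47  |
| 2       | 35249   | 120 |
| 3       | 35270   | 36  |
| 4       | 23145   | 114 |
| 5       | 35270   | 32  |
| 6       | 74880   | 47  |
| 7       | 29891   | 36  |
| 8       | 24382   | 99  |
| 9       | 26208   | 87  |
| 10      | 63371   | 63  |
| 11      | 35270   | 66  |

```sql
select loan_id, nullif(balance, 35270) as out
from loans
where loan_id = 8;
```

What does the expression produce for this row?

loan_id = 8: balance=24382, ltv=99.
balance=24382 vs 35270: differ → 24382

24382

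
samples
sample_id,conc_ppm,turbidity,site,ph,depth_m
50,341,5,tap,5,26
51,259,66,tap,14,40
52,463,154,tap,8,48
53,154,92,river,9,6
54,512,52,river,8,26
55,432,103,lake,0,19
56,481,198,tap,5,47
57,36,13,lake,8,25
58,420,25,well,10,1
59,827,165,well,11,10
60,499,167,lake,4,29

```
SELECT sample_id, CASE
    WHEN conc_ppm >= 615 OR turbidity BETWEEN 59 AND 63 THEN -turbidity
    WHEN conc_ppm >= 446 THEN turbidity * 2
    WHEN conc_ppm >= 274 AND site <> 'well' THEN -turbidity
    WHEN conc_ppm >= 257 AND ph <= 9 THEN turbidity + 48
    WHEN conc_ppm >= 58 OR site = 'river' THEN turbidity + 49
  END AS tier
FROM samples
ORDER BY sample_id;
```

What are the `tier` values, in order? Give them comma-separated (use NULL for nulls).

sample_id=50: conc_ppm >= 274 AND site <> 'well' → -5
sample_id=51: conc_ppm >= 58 OR site = 'river' → 115
sample_id=52: conc_ppm >= 446 → 308
sample_id=53: conc_ppm >= 58 OR site = 'river' → 141
sample_id=54: conc_ppm >= 446 → 104
sample_id=55: conc_ppm >= 274 AND site <> 'well' → -103
sample_id=56: conc_ppm >= 446 → 396
sample_id=57: (no match → NULL) → NULL
sample_id=58: conc_ppm >= 58 OR site = 'river' → 74
sample_id=59: conc_ppm >= 615 OR turbidity BETWEEN 59 AND 63 → -165
sample_id=60: conc_ppm >= 446 → 334

-5, 115, 308, 141, 104, -103, 396, NULL, 74, -165, 334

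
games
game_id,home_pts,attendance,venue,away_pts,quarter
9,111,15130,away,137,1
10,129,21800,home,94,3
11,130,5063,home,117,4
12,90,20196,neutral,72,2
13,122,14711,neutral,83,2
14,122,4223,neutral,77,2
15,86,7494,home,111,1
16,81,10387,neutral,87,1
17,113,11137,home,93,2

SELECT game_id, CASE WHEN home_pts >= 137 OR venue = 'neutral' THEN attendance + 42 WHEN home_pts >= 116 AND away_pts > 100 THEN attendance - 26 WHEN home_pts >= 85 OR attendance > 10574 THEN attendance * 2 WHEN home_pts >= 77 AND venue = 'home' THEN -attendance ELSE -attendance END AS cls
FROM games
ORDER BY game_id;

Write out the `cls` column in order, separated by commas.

game_id=9: home_pts >= 85 OR attendance > 10574 → 30260
game_id=10: home_pts >= 85 OR attendance > 10574 → 43600
game_id=11: home_pts >= 116 AND away_pts > 100 → 5037
game_id=12: home_pts >= 137 OR venue = 'neutral' → 20238
game_id=13: home_pts >= 137 OR venue = 'neutral' → 14753
game_id=14: home_pts >= 137 OR venue = 'neutral' → 4265
game_id=15: home_pts >= 85 OR attendance > 10574 → 14988
game_id=16: home_pts >= 137 OR venue = 'neutral' → 10429
game_id=17: home_pts >= 85 OR attendance > 10574 → 22274

30260, 43600, 5037, 20238, 14753, 4265, 14988, 10429, 22274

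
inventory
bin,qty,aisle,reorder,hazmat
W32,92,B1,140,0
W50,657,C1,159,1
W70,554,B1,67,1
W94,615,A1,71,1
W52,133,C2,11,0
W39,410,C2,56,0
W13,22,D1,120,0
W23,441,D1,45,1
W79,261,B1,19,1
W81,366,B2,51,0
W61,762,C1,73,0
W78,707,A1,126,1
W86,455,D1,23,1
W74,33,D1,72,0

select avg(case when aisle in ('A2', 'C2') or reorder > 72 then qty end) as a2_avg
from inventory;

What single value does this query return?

bin=W32: ✓ → 92
bin=W50: ✓ → 657
bin=W70: ✗
bin=W94: ✗
bin=W52: ✓ → 133
bin=W39: ✓ → 410
bin=W13: ✓ → 22
bin=W23: ✗
bin=W79: ✗
bin=W81: ✗
bin=W61: ✓ → 762
bin=W78: ✓ → 707
bin=W86: ✗
bin=W74: ✗
a2_avg = (92 + 657 + 133 + 410 + 22 + 762 + 707) / 7 = 397.5714285714

397.5714285714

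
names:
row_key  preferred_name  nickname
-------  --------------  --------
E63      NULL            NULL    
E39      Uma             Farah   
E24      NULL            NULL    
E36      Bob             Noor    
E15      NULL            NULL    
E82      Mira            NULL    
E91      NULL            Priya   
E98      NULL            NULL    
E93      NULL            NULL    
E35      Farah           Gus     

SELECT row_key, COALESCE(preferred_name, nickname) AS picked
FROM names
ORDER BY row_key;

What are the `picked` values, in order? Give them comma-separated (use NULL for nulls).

row_key=E15: preferred_name=NULL, nickname=NULL (all NULL) → NULL
row_key=E24: preferred_name=NULL, nickname=NULL (all NULL) → NULL
row_key=E35: preferred_name=Farah → Farah
row_key=E36: preferred_name=Bob → Bob
row_key=E39: preferred_name=Uma → Uma
row_key=E63: preferred_name=NULL, nickname=NULL (all NULL) → NULL
row_key=E82: preferred_name=Mira → Mira
row_key=E91: preferred_name=NULL, nickname=Priya → Priya
row_key=E93: preferred_name=NULL, nickname=NULL (all NULL) → NULL
row_key=E98: preferred_name=NULL, nickname=NULL (all NULL) → NULL

NULL, NULL, Farah, Bob, Uma, NULL, Mira, Priya, NULL, NULL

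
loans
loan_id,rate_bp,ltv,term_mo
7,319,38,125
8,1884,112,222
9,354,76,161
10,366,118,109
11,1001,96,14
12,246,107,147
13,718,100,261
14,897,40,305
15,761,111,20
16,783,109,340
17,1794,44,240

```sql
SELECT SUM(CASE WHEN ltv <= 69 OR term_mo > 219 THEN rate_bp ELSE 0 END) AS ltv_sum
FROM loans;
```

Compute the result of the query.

loan_id=7: ✓ → 319
loan_id=8: ✓ → 1884
loan_id=9: ✗
loan_id=10: ✗
loan_id=11: ✗
loan_id=12: ✗
loan_id=13: ✓ → 718
loan_id=14: ✓ → 897
loan_id=15: ✗
loan_id=16: ✓ → 783
loan_id=17: ✓ → 1794
ltv_sum = 319 + 1884 + 718 + 897 + 783 + 1794 = 6395

6395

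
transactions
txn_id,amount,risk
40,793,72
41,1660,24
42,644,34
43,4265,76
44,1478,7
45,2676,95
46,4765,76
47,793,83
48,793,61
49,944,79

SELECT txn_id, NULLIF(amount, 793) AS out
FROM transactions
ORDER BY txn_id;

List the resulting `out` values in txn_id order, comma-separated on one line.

txn_id=40: amount=793 vs 793: equal → NULL
txn_id=41: amount=1660 vs 793: differ → 1660
txn_id=42: amount=644 vs 793: differ → 644
txn_id=43: amount=4265 vs 793: differ → 4265
txn_id=44: amount=1478 vs 793: differ → 1478
txn_id=45: amount=2676 vs 793: differ → 2676
txn_id=46: amount=4765 vs 793: differ → 4765
txn_id=47: amount=793 vs 793: equal → NULL
txn_id=48: amount=793 vs 793: equal → NULL
txn_id=49: amount=944 vs 793: differ → 944

NULL, 1660, 644, 4265, 1478, 2676, 4765, NULL, NULL, 944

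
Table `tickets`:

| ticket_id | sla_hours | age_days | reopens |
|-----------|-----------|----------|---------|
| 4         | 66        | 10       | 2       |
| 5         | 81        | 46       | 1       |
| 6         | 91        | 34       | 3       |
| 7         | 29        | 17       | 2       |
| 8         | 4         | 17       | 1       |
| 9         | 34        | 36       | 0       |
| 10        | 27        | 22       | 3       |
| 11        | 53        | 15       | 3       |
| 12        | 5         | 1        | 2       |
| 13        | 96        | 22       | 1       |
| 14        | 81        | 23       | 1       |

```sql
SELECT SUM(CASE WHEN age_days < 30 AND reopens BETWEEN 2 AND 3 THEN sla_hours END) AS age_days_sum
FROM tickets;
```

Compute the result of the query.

180

ticket_id=4: ✓ → 66
ticket_id=5: ✗
ticket_id=6: ✗
ticket_id=7: ✓ → 29
ticket_id=8: ✗
ticket_id=9: ✗
ticket_id=10: ✓ → 27
ticket_id=11: ✓ → 53
ticket_id=12: ✓ → 5
ticket_id=13: ✗
ticket_id=14: ✗
age_days_sum = 66 + 29 + 27 + 53 + 5 = 180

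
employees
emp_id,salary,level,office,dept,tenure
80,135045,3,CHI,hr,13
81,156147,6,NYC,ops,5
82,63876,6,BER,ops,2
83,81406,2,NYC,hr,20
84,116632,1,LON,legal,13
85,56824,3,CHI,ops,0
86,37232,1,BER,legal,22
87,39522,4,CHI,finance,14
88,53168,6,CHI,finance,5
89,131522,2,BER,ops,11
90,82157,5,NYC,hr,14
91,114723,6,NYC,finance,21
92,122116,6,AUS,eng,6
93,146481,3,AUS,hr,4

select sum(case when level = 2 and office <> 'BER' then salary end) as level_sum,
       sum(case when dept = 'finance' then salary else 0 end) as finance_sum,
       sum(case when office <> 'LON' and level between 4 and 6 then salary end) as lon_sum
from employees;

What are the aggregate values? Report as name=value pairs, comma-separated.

level_sum=81406, finance_sum=207413, lon_sum=631709

[level_sum: level = 2 and office <> 'BER']
emp_id=80: ✗
emp_id=81: ✗
emp_id=82: ✗
emp_id=83: ✓ → 81406
emp_id=84: ✗
emp_id=85: ✗
emp_id=86: ✗
emp_id=87: ✗
emp_id=88: ✗
emp_id=89: ✗
emp_id=90: ✗
emp_id=91: ✗
emp_id=92: ✗
emp_id=93: ✗
level_sum = 81406
—
[finance_sum: dept = 'finance']
emp_id=80: ✗
emp_id=81: ✗
emp_id=82: ✗
emp_id=83: ✗
emp_id=84: ✗
emp_id=85: ✗
emp_id=86: ✗
emp_id=87: ✓ → 39522
emp_id=88: ✓ → 53168
emp_id=89: ✗
emp_id=90: ✗
emp_id=91: ✓ → 114723
emp_id=92: ✗
emp_id=93: ✗
finance_sum = 39522 + 53168 + 114723 = 207413
—
[lon_sum: office <> 'LON' and level between 4 and 6]
emp_id=80: ✗
emp_id=81: ✓ → 156147
emp_id=82: ✓ → 63876
emp_id=83: ✗
emp_id=84: ✗
emp_id=85: ✗
emp_id=86: ✗
emp_id=87: ✓ → 39522
emp_id=88: ✓ → 53168
emp_id=89: ✗
emp_id=90: ✓ → 82157
emp_id=91: ✓ → 114723
emp_id=92: ✓ → 122116
emp_id=93: ✗
lon_sum = 156147 + 63876 + 39522 + 53168 + 82157 + 114723 + 122116 = 631709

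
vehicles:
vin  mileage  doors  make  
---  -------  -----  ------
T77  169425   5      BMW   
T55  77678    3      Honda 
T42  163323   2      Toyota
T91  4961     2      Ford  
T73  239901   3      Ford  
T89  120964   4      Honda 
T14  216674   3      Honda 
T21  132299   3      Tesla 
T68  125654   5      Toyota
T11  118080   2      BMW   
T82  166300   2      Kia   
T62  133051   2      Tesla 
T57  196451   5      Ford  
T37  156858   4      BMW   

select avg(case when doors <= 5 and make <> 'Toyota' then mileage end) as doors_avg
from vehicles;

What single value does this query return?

144386.8333333333

vin=T77: ✓ → 169425
vin=T55: ✓ → 77678
vin=T42: ✗
vin=T91: ✓ → 4961
vin=T73: ✓ → 239901
vin=T89: ✓ → 120964
vin=T14: ✓ → 216674
vin=T21: ✓ → 132299
vin=T68: ✗
vin=T11: ✓ → 118080
vin=T82: ✓ → 166300
vin=T62: ✓ → 133051
vin=T57: ✓ → 196451
vin=T37: ✓ → 156858
doors_avg = (169425 + 77678 + 4961 + 239901 + 120964 + 216674 + 132299 + 118080 + 166300 + 133051 + 196451 + 156858) / 12 = 144386.8333333333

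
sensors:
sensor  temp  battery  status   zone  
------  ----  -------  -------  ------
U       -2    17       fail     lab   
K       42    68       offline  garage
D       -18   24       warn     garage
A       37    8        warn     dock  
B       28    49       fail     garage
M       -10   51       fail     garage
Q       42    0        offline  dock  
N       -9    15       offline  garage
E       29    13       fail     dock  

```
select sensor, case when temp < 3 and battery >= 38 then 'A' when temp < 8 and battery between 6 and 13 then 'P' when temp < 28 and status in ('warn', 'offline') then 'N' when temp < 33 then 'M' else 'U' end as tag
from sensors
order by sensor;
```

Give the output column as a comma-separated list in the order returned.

U, M, N, M, U, A, N, U, M

sensor=A: ELSE → U
sensor=B: temp < 33 → M
sensor=D: temp < 28 and status in ('warn', 'offline') → N
sensor=E: temp < 33 → M
sensor=K: ELSE → U
sensor=M: temp < 3 and battery >= 38 → A
sensor=N: temp < 28 and status in ('warn', 'offline') → N
sensor=Q: ELSE → U
sensor=U: temp < 33 → M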